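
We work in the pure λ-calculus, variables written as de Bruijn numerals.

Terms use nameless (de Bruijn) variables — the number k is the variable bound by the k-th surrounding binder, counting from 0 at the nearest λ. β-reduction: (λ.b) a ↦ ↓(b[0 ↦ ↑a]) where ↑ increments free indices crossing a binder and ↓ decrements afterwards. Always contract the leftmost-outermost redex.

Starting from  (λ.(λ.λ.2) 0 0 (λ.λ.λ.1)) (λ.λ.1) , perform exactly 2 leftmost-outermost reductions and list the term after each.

Answer: after 2 steps: (λ.λ.λ.1) (λ.λ.1) (λ.λ.λ.1)

Reduction:
  start: (λ.(λ.λ.2) 0 0 (λ.λ.λ.1)) (λ.λ.1)
  step 1: (λ.λ.λ.λ.1) (λ.λ.1) (λ.λ.1) (λ.λ.λ.1)
  step 2: (λ.λ.λ.1) (λ.λ.1) (λ.λ.λ.1)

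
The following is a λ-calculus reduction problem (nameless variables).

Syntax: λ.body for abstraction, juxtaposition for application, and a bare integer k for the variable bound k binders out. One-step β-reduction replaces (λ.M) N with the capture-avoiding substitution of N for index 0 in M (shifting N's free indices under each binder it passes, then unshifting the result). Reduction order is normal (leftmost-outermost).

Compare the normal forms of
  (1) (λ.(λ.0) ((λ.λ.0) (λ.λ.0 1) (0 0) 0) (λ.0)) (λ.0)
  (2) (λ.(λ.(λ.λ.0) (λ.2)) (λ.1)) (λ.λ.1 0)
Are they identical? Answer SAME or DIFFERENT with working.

Term A:
  start: (λ.(λ.0) ((λ.λ.0) (λ.λ.0 1) (0 0) 0) (λ.0)) (λ.0)
  [1] (λ.0) ((λ.λ.0) (λ.λ.0 1) ((λ.0) (λ.0)) (λ.0)) (λ.0)
  [2] (λ.λ.0) (λ.λ.0 1) ((λ.0) (λ.0)) (λ.0) (λ.0)
  [3] (λ.0) ((λ.0) (λ.0)) (λ.0) (λ.0)
  [4] (λ.0) (λ.0) (λ.0) (λ.0)
  [5] (λ.0) (λ.0) (λ.0)
  [6] (λ.0) (λ.0)
  [7] λ.0

Term B:
  start: (λ.(λ.(λ.λ.0) (λ.2)) (λ.1)) (λ.λ.1 0)
  [1] (λ.(λ.λ.0) (λ.λ.λ.1 0)) (λ.λ.λ.1 0)
  [2] (λ.λ.0) (λ.λ.λ.1 0)
  [3] λ.0

Answer: SAME — A ⇓ λ.0, B ⇓ λ.0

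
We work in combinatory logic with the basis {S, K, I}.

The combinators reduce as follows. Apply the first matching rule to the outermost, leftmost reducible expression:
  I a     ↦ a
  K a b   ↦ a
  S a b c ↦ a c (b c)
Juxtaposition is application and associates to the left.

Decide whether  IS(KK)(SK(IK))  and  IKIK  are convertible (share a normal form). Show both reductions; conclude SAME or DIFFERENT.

Answer: DIFFERENT — A ⇓ S(KK)(SKK), B ⇓ I

Working:
Term A:
  start: IS(KK)(SK(IK))
  →1  S(KK)(SK(IK))
  →2  S(KK)(SKK)

Term B:
  start: IKIK
  →1  KIK
  →2  I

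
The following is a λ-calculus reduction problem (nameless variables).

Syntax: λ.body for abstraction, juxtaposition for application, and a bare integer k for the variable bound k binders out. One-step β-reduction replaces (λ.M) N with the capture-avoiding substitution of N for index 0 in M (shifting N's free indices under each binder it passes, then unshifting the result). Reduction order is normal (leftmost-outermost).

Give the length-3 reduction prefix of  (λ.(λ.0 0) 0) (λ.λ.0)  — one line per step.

  start: (λ.(λ.0 0) 0) (λ.λ.0)
  →1  (λ.0 0) (λ.λ.0)
  →2  (λ.λ.0) (λ.λ.0)
  →3  λ.0

Answer: after 3 steps: λ.0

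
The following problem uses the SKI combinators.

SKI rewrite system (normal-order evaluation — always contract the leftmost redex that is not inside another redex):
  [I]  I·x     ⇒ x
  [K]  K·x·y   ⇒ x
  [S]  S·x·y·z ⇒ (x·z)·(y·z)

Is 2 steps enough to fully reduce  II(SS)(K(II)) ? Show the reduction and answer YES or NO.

  start: II(SS)(K(II))
  step 1: I(SS)(K(II))
  step 2: SS(K(II))

Answer: NO — after 2 steps the term is SS(K(II)), not yet normal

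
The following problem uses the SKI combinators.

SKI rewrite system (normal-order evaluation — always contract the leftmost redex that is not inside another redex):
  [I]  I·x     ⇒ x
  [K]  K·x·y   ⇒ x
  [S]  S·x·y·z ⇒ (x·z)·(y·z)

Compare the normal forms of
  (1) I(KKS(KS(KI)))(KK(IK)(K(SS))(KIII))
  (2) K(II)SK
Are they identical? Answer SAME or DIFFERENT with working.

Answer: DIFFERENT — A ⇓ S, B ⇓ K

Derivation:
Term A:
  start: I(KKS(KS(KI)))(KK(IK)(K(SS))(KIII))
  [1] KKS(KS(KI))(KK(IK)(K(SS))(KIII))
  [2] K(KS(KI))(KK(IK)(K(SS))(KIII))
  [3] KS(KI)
  [4] S

Term B:
  start: K(II)SK
  [1] IIK
  [2] IK
  [3] K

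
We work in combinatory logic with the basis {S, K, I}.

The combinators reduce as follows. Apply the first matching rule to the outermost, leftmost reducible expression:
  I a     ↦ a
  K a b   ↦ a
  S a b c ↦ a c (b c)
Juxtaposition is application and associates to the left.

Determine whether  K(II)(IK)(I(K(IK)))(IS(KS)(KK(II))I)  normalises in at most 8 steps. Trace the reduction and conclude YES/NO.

Answer: YES — reaches normal form K in 6 ≤ 8 steps

Working:
  start: K(II)(IK)(I(K(IK)))(IS(KS)(KK(II))I)
  step 1: II(I(K(IK)))(IS(KS)(KK(II))I)
  step 2: I(I(K(IK)))(IS(KS)(KK(II))I)
  step 3: I(K(IK))(IS(KS)(KK(II))I)
  step 4: K(IK)(IS(KS)(KK(II))I)
  step 5: IK
  step 6: K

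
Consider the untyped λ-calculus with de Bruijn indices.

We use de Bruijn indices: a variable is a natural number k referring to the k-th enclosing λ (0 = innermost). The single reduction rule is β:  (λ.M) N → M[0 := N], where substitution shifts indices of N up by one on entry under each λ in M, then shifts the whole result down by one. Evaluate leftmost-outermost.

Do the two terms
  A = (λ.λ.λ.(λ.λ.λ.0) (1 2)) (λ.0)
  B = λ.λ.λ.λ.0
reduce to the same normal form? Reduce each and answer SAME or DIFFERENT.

Term A:
  start: (λ.λ.λ.(λ.λ.λ.0) (1 2)) (λ.0)
  step 1: λ.λ.(λ.λ.λ.0) (1 (λ.0))
  step 2: λ.λ.λ.λ.0

Term B:
  start: λ.λ.λ.λ.0

Answer: SAME — A ⇓ λ.λ.λ.λ.0, B ⇓ λ.λ.λ.λ.0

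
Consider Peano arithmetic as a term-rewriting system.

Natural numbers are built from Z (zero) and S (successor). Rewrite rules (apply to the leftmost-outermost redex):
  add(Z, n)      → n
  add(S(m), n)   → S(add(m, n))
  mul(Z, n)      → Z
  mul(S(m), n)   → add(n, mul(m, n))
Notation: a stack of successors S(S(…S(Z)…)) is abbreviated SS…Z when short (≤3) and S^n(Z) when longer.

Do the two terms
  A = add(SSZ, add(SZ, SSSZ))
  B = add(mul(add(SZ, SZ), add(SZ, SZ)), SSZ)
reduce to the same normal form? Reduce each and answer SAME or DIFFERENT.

Term A:
  start: add(SSZ, add(SZ, SSSZ))
  →1  S(add(SZ, add(SZ, SSSZ)))
  →2  S(S(add(Z, add(SZ, SSSZ))))
  →3  S(S(add(SZ, SSSZ)))
  →4  S(S(S(add(Z, SSSZ))))
  →5  S^6(Z)

Term B:
  start: add(mul(add(SZ, SZ), add(SZ, SZ)), SSZ)
  →1  add(mul(S(add(Z, SZ)), add(SZ, SZ)), SSZ)
  →2  add(add(add(SZ, SZ), mul(add(Z, SZ), add(SZ, SZ))), SSZ)
  →3  add(add(S(add(Z, SZ)), mul(add(Z, SZ), add(SZ, SZ))), SSZ)
  →4  add(S(add(add(Z, SZ), mul(add(Z, SZ), add(SZ, SZ)))), SSZ)
  →5  S(add(add(add(Z, SZ), mul(add(Z, SZ), add(SZ, SZ))), SSZ))
  →6  S(add(add(SZ, mul(add(Z, SZ), add(SZ, SZ))), SSZ))
  →7  S(add(S(add(Z, mul(add(Z, SZ), add(SZ, SZ)))), SSZ))
  →8  S(S(add(add(Z, mul(add(Z, SZ), add(SZ, SZ))), SSZ)))
  →9  S(S(add(mul(add(Z, SZ), add(SZ, SZ)), SSZ)))
  →10  S(S(add(mul(SZ, add(SZ, SZ)), SSZ)))
  →11  S(S(add(add(add(SZ, SZ), mul(Z, add(SZ, SZ))), SSZ)))
  →12  S(S(add(add(S(add(Z, SZ)), mul(Z, add(SZ, SZ))), SSZ)))
  →13  S(S(add(S(add(add(Z, SZ), mul(Z, add(SZ, SZ)))), SSZ)))
  →14  S(S(S(add(add(add(Z, SZ), mul(Z, add(SZ, SZ))), SSZ))))
  →15  S(S(S(add(add(SZ, mul(Z, add(SZ, SZ))), SSZ))))
  →16  S(S(S(add(S(add(Z, mul(Z, add(SZ, SZ)))), SSZ))))
  →17  S(S(S(S(add(add(Z, mul(Z, add(SZ, SZ))), SSZ)))))
  →18  S(S(S(S(add(mul(Z, add(SZ, SZ)), SSZ)))))
  →19  S(S(S(S(add(Z, SSZ)))))
  →20  S^6(Z)

Answer: SAME — A ⇓ S^6(Z), B ⇓ S^6(Z)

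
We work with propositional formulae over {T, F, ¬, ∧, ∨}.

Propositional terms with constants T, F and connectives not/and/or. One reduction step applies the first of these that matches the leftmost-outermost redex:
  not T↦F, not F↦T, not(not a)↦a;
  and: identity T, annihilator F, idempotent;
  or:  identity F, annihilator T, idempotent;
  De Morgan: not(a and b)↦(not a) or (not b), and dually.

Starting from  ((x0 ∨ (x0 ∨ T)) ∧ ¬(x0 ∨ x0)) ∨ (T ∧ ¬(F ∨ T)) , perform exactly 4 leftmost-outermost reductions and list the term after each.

Answer: after 4 steps: (¬x0 ∧ ¬x0) ∨ (T ∧ ¬(F ∨ T))

Working:
  start: ((x0 ∨ (x0 ∨ T)) ∧ ¬(x0 ∨ x0)) ∨ (T ∧ ¬(F ∨ T))
  [1] ((x0 ∨ T) ∧ ¬(x0 ∨ x0)) ∨ (T ∧ ¬(F ∨ T))
  [2] (T ∧ ¬(x0 ∨ x0)) ∨ (T ∧ ¬(F ∨ T))
  [3] ¬(x0 ∨ x0) ∨ (T ∧ ¬(F ∨ T))
  [4] (¬x0 ∧ ¬x0) ∨ (T ∧ ¬(F ∨ T))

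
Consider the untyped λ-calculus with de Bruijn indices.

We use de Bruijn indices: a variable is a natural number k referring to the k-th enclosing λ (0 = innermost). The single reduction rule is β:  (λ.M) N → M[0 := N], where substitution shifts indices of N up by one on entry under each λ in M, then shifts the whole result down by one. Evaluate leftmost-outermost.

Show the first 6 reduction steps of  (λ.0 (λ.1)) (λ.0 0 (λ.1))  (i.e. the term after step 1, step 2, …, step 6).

Answer: after 6 steps: λ.0 0 (λ.1)

Working:
  start: (λ.0 (λ.1)) (λ.0 0 (λ.1))
  step 1: (λ.0 0 (λ.1)) (λ.λ.0 0 (λ.1))
  step 2: (λ.λ.0 0 (λ.1)) (λ.λ.0 0 (λ.1)) (λ.λ.λ.0 0 (λ.1))
  step 3: (λ.0 0 (λ.1)) (λ.λ.λ.0 0 (λ.1))
  step 4: (λ.λ.λ.0 0 (λ.1)) (λ.λ.λ.0 0 (λ.1)) (λ.λ.λ.λ.0 0 (λ.1))
  step 5: (λ.λ.0 0 (λ.1)) (λ.λ.λ.λ.0 0 (λ.1))
  step 6: λ.0 0 (λ.1)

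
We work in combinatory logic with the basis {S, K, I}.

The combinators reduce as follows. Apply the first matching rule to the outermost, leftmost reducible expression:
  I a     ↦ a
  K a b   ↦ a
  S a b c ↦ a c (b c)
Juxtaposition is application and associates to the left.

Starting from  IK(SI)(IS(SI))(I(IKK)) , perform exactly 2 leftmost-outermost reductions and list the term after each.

Answer: after 2 steps: SI(I(IKK))

Derivation:
  start: IK(SI)(IS(SI))(I(IKK))
  step 1: K(SI)(IS(SI))(I(IKK))
  step 2: SI(I(IKK))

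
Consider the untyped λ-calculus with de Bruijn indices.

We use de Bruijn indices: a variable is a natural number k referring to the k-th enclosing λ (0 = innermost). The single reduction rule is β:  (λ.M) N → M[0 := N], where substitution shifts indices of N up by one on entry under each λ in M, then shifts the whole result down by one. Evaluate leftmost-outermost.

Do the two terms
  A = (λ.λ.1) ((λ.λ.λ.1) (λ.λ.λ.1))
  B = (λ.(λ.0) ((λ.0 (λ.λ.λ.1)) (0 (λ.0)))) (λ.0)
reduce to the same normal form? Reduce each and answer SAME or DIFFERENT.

Answer: SAME — A ⇓ λ.λ.λ.1, B ⇓ λ.λ.λ.1

Working:
Term A:
  start: (λ.λ.1) ((λ.λ.λ.1) (λ.λ.λ.1))
  →1  λ.(λ.λ.λ.1) (λ.λ.λ.1)
  →2  λ.λ.λ.1

Term B:
  start: (λ.(λ.0) ((λ.0 (λ.λ.λ.1)) (0 (λ.0)))) (λ.0)
  →1  (λ.0) ((λ.0 (λ.λ.λ.1)) ((λ.0) (λ.0)))
  →2  (λ.0 (λ.λ.λ.1)) ((λ.0) (λ.0))
  →3  (λ.0) (λ.0) (λ.λ.λ.1)
  →4  (λ.0) (λ.λ.λ.1)
  →5  λ.λ.λ.1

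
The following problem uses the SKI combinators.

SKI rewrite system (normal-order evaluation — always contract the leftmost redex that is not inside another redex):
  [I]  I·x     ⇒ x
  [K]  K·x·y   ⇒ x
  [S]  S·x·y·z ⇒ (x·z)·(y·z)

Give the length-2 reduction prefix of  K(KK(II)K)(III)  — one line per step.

Answer: after 2 steps: KK

Derivation:
  start: K(KK(II)K)(III)
  step 1: KK(II)K
  step 2: KK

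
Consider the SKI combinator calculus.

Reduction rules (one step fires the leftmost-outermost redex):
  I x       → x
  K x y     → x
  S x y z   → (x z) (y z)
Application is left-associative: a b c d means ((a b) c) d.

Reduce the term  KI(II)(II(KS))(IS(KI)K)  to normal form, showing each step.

  start: KI(II)(II(KS))(IS(KI)K)
  →1  I(II(KS))(IS(KI)K)
  →2  II(KS)(IS(KI)K)
  →3  I(KS)(IS(KI)K)
  →4  KS(IS(KI)K)
  →5  S

Answer: normal form = S  (in 5 steps)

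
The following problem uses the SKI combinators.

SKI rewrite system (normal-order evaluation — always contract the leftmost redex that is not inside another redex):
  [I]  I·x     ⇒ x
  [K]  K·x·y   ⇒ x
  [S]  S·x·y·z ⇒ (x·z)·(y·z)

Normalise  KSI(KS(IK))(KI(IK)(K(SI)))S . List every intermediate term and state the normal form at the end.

  start: KSI(KS(IK))(KI(IK)(K(SI)))S
  [1] S(KS(IK))(KI(IK)(K(SI)))S
  [2] KS(IK)S(KI(IK)(K(SI))S)
  [3] SS(KI(IK)(K(SI))S)
  [4] SS(I(K(SI))S)
  [5] SS(K(SI)S)
  [6] SS(SI)

Answer: normal form = SS(SI)  (in 6 steps)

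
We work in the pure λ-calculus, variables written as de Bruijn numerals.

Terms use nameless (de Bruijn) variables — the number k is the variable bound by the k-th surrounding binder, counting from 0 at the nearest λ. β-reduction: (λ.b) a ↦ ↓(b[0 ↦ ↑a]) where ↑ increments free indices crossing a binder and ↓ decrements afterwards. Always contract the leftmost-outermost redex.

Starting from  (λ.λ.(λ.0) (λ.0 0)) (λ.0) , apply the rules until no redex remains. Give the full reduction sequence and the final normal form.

  start: (λ.λ.(λ.0) (λ.0 0)) (λ.0)
  →1  λ.(λ.0) (λ.0 0)
  →2  λ.λ.0 0

Answer: normal form = λ.λ.0 0  (in 2 steps)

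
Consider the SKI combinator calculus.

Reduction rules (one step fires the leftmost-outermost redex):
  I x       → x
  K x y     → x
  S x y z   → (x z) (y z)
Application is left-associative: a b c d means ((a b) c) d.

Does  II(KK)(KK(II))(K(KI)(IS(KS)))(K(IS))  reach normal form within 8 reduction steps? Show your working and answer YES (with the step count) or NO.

  start: II(KK)(KK(II))(K(KI)(IS(KS)))(K(IS))
  →1  I(KK)(KK(II))(K(KI)(IS(KS)))(K(IS))
  →2  KK(KK(II))(K(KI)(IS(KS)))(K(IS))
  →3  K(K(KI)(IS(KS)))(K(IS))
  →4  K(KI)(IS(KS))
  →5  KI

Answer: YES — reaches normal form KI in 5 ≤ 8 steps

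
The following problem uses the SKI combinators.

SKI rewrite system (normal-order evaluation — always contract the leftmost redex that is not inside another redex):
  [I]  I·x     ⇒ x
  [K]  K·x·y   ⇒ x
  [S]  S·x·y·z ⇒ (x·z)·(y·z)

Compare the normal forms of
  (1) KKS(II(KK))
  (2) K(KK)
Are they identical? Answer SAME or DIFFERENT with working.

Term A:
  start: KKS(II(KK))
  →1  K(II(KK))
  →2  K(I(KK))
  →3  K(KK)

Term B:
  start: K(KK)

Answer: SAME — A ⇓ K(KK), B ⇓ K(KK)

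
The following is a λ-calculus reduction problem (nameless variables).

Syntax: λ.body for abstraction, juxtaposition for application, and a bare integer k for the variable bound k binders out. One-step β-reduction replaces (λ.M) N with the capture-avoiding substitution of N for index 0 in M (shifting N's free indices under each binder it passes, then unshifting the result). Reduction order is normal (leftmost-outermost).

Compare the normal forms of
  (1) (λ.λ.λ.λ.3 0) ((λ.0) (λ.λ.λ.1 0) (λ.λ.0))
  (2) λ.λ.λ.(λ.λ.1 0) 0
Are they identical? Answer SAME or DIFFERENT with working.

Answer: SAME — A ⇓ λ.λ.λ.λ.1 0, B ⇓ λ.λ.λ.λ.1 0

Reduction:
Term A:
  start: (λ.λ.λ.λ.3 0) ((λ.0) (λ.λ.λ.1 0) (λ.λ.0))
  step 1: λ.λ.λ.(λ.0) (λ.λ.λ.1 0) (λ.λ.0) 0
  step 2: λ.λ.λ.(λ.λ.λ.1 0) (λ.λ.0) 0
  step 3: λ.λ.λ.(λ.λ.1 0) 0
  step 4: λ.λ.λ.λ.1 0

Term B:
  start: λ.λ.λ.(λ.λ.1 0) 0
  step 1: λ.λ.λ.λ.1 0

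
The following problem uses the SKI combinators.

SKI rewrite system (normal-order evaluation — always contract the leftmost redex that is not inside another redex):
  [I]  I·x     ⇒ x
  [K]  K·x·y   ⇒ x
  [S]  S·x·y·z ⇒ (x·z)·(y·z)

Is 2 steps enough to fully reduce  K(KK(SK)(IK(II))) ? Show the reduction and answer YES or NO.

Answer: NO — after 2 steps the term is K(K(K(II))), not yet normal

Reduction:
  start: K(KK(SK)(IK(II)))
  →1  K(K(IK(II)))
  →2  K(K(K(II)))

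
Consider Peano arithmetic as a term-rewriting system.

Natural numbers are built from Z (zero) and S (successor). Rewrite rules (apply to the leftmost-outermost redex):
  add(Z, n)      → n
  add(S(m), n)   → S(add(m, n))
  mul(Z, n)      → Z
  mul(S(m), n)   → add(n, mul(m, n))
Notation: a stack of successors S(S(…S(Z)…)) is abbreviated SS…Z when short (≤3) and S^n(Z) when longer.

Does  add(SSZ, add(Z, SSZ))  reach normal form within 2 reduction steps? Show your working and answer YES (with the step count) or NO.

  start: add(SSZ, add(Z, SSZ))
  step 1: S(add(SZ, add(Z, SSZ)))
  step 2: S(S(add(Z, add(Z, SSZ))))

Answer: NO — after 2 steps the term is S(S(add(Z, add(Z, SSZ)))), not yet normal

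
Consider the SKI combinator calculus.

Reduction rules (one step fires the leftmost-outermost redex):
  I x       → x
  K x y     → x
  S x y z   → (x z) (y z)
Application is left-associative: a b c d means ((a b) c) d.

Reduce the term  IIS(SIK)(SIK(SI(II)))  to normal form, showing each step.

  start: IIS(SIK)(SIK(SI(II)))
  [1] IS(SIK)(SIK(SI(II)))
  [2] S(SIK)(SIK(SI(II)))
  [3] S(SIK)(I(SI(II))(K(SI(II))))
  [4] S(SIK)(SI(II)(K(SI(II))))
  [5] S(SIK)(I(K(SI(II)))(II(K(SI(II)))))
  [6] S(SIK)(K(SI(II))(II(K(SI(II)))))
  [7] S(SIK)(SI(II))
  [8] S(SIK)(SII)

Answer: normal form = S(SIK)(SII)  (in 8 steps)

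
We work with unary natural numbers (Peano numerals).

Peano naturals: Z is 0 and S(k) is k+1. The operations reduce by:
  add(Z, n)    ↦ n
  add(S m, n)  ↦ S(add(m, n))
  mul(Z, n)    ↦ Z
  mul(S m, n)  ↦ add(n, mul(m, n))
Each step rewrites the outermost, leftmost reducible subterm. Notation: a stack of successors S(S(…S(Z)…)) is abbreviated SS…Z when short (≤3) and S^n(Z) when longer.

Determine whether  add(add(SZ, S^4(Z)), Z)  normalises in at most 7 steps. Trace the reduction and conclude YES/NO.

Answer: NO — after 7 steps the term is S(S(S(S(S(add(Z, Z)))))), not yet normal

Reduction:
  start: add(add(SZ, S^4(Z)), Z)
  →1  add(S(add(Z, S^4(Z))), Z)
  →2  S(add(add(Z, S^4(Z)), Z))
  →3  S(add(S^4(Z), Z))
  →4  S(S(add(SSSZ, Z)))
  →5  S(S(S(add(SSZ, Z))))
  →6  S(S(S(S(add(SZ, Z)))))
  →7  S(S(S(S(S(add(Z, Z))))))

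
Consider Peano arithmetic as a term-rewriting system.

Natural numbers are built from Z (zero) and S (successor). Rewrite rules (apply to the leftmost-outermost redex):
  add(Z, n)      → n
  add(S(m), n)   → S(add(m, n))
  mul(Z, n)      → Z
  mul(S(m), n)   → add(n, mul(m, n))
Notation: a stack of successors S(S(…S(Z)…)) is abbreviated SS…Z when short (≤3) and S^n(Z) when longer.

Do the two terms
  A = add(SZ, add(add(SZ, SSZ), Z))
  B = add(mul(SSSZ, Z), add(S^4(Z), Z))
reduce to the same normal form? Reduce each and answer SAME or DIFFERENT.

Answer: SAME — A ⇓ S^4(Z), B ⇓ S^4(Z)

Derivation:
Term A:
  start: add(SZ, add(add(SZ, SSZ), Z))
  step 1: S(add(Z, add(add(SZ, SSZ), Z)))
  step 2: S(add(add(SZ, SSZ), Z))
  step 3: S(add(S(add(Z, SSZ)), Z))
  step 4: S(S(add(add(Z, SSZ), Z)))
  step 5: S(S(add(SSZ, Z)))
  step 6: S(S(S(add(SZ, Z))))
  step 7: S(S(S(S(add(Z, Z)))))
  step 8: S^4(Z)

Term B:
  start: add(mul(SSSZ, Z), add(S^4(Z), Z))
  step 1: add(add(Z, mul(SSZ, Z)), add(S^4(Z), Z))
  step 2: add(mul(SSZ, Z), add(S^4(Z), Z))
  step 3: add(add(Z, mul(SZ, Z)), add(S^4(Z), Z))
  step 4: add(mul(SZ, Z), add(S^4(Z), Z))
  step 5: add(add(Z, mul(Z, Z)), add(S^4(Z), Z))
  step 6: add(mul(Z, Z), add(S^4(Z), Z))
  step 7: add(Z, add(S^4(Z), Z))
  step 8: add(S^4(Z), Z)
  step 9: S(add(SSSZ, Z))
  step 10: S(S(add(SSZ, Z)))
  step 11: S(S(S(add(SZ, Z))))
  step 12: S(S(S(S(add(Z, Z)))))
  step 13: S^4(Z)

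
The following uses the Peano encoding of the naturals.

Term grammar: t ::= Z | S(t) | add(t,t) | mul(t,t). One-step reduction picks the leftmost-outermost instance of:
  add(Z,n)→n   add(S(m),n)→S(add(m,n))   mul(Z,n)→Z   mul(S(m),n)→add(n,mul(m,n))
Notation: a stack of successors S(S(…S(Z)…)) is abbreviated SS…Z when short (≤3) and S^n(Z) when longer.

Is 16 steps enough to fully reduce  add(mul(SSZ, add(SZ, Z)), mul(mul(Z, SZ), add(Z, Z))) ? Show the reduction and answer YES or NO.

Answer: YES — reaches normal form SSZ in 16 ≤ 16 steps

Derivation:
  start: add(mul(SSZ, add(SZ, Z)), mul(mul(Z, SZ), add(Z, Z)))
  →1  add(add(add(SZ, Z), mul(SZ, add(SZ, Z))), mul(mul(Z, SZ), add(Z, Z)))
  →2  add(add(S(add(Z, Z)), mul(SZ, add(SZ, Z))), mul(mul(Z, SZ), add(Z, Z)))
  →3  add(S(add(add(Z, Z), mul(SZ, add(SZ, Z)))), mul(mul(Z, SZ), add(Z, Z)))
  →4  S(add(add(add(Z, Z), mul(SZ, add(SZ, Z))), mul(mul(Z, SZ), add(Z, Z))))
  →5  S(add(add(Z, mul(SZ, add(SZ, Z))), mul(mul(Z, SZ), add(Z, Z))))
  →6  S(add(mul(SZ, add(SZ, Z)), mul(mul(Z, SZ), add(Z, Z))))
  →7  S(add(add(add(SZ, Z), mul(Z, add(SZ, Z))), mul(mul(Z, SZ), add(Z, Z))))
  →8  S(add(add(S(add(Z, Z)), mul(Z, add(SZ, Z))), mul(mul(Z, SZ), add(Z, Z))))
  →9  S(add(S(add(add(Z, Z), mul(Z, add(SZ, Z)))), mul(mul(Z, SZ), add(Z, Z))))
  →10  S(S(add(add(add(Z, Z), mul(Z, add(SZ, Z))), mul(mul(Z, SZ), add(Z, Z)))))
  →11  S(S(add(add(Z, mul(Z, add(SZ, Z))), mul(mul(Z, SZ), add(Z, Z)))))
  →12  S(S(add(mul(Z, add(SZ, Z)), mul(mul(Z, SZ), add(Z, Z)))))
  →13  S(S(add(Z, mul(mul(Z, SZ), add(Z, Z)))))
  →14  S(S(mul(mul(Z, SZ), add(Z, Z))))
  →15  S(S(mul(Z, add(Z, Z))))
  →16  SSZ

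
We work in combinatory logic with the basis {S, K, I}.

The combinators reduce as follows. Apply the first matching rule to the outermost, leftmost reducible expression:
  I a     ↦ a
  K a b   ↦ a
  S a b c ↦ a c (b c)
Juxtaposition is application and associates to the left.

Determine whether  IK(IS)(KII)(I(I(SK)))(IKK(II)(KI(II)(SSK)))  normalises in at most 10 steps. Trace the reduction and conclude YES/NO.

  start: IK(IS)(KII)(I(I(SK)))(IKK(II)(KI(II)(SSK)))
  [1] K(IS)(KII)(I(I(SK)))(IKK(II)(KI(II)(SSK)))
  [2] IS(I(I(SK)))(IKK(II)(KI(II)(SSK)))
  [3] S(I(I(SK)))(IKK(II)(KI(II)(SSK)))
  [4] S(I(SK))(IKK(II)(KI(II)(SSK)))
  [5] S(SK)(IKK(II)(KI(II)(SSK)))
  [6] S(SK)(KK(II)(KI(II)(SSK)))
  [7] S(SK)(K(KI(II)(SSK)))
  [8] S(SK)(K(I(SSK)))
  [9] S(SK)(K(SSK))

Answer: YES — reaches normal form S(SK)(K(SSK)) in 9 ≤ 10 steps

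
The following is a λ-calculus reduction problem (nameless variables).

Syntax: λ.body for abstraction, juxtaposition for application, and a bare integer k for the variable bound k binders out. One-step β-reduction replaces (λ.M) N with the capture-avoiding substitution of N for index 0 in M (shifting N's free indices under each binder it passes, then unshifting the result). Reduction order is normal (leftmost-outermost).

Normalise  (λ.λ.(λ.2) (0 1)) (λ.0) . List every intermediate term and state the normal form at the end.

Answer: normal form = λ.λ.0  (in 2 steps)

Working:
  start: (λ.λ.(λ.2) (0 1)) (λ.0)
  [1] λ.(λ.λ.0) (0 (λ.0))
  [2] λ.λ.0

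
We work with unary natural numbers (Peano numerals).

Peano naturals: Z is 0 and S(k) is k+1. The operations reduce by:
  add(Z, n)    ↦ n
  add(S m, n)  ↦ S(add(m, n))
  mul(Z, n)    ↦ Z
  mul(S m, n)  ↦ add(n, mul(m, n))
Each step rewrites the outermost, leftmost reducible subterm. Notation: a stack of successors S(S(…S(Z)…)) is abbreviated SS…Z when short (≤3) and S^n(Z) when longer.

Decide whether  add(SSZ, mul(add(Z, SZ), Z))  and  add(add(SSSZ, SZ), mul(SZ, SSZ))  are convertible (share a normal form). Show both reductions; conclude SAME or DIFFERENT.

Term A:
  start: add(SSZ, mul(add(Z, SZ), Z))
  step 1: S(add(SZ, mul(add(Z, SZ), Z)))
  step 2: S(S(add(Z, mul(add(Z, SZ), Z))))
  step 3: S(S(mul(add(Z, SZ), Z)))
  step 4: S(S(mul(SZ, Z)))
  step 5: S(S(add(Z, mul(Z, Z))))
  step 6: S(S(mul(Z, Z)))
  step 7: SSZ

Term B:
  start: add(add(SSSZ, SZ), mul(SZ, SSZ))
  step 1: add(S(add(SSZ, SZ)), mul(SZ, SSZ))
  step 2: S(add(add(SSZ, SZ), mul(SZ, SSZ)))
  step 3: S(add(S(add(SZ, SZ)), mul(SZ, SSZ)))
  step 4: S(S(add(add(SZ, SZ), mul(SZ, SSZ))))
  step 5: S(S(add(S(add(Z, SZ)), mul(SZ, SSZ))))
  step 6: S(S(S(add(add(Z, SZ), mul(SZ, SSZ)))))
  step 7: S(S(S(add(SZ, mul(SZ, SSZ)))))
  step 8: S(S(S(S(add(Z, mul(SZ, SSZ))))))
  step 9: S(S(S(S(mul(SZ, SSZ)))))
  step 10: S(S(S(S(add(SSZ, mul(Z, SSZ))))))
  step 11: S(S(S(S(S(add(SZ, mul(Z, SSZ)))))))
  step 12: S(S(S(S(S(S(add(Z, mul(Z, SSZ))))))))
  step 13: S(S(S(S(S(S(mul(Z, SSZ)))))))
  step 14: S^6(Z)

Answer: DIFFERENT — A ⇓ SSZ, B ⇓ S^6(Z)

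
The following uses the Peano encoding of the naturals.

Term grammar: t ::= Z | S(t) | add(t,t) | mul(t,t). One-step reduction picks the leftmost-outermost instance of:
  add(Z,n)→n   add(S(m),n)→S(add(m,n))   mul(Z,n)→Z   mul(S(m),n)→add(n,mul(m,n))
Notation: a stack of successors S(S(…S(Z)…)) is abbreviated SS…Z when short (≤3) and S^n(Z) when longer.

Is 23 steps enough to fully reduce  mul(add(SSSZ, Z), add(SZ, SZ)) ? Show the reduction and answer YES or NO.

  start: mul(add(SSSZ, Z), add(SZ, SZ))
  →1  mul(S(add(SSZ, Z)), add(SZ, SZ))
  →2  add(add(SZ, SZ), mul(add(SSZ, Z), add(SZ, SZ)))
  →3  add(S(add(Z, SZ)), mul(add(SSZ, Z), add(SZ, SZ)))
  →4  S(add(add(Z, SZ), mul(add(SSZ, Z), add(SZ, SZ))))
  →5  S(add(SZ, mul(add(SSZ, Z), add(SZ, SZ))))
  →6  S(S(add(Z, mul(add(SSZ, Z), add(SZ, SZ)))))
  →7  S(S(mul(add(SSZ, Z), add(SZ, SZ))))
  →8  S(S(mul(S(add(SZ, Z)), add(SZ, SZ))))
  →9  S(S(add(add(SZ, SZ), mul(add(SZ, Z), add(SZ, SZ)))))
  →10  S(S(add(S(add(Z, SZ)), mul(add(SZ, Z), add(SZ, SZ)))))
  →11  S(S(S(add(add(Z, SZ), mul(add(SZ, Z), add(SZ, SZ))))))
  →12  S(S(S(add(SZ, mul(add(SZ, Z), add(SZ, SZ))))))
  →13  S(S(S(S(add(Z, mul(add(SZ, Z), add(SZ, SZ)))))))
  →14  S(S(S(S(mul(add(SZ, Z), add(SZ, SZ))))))
  →15  S(S(S(S(mul(S(add(Z, Z)), add(SZ, SZ))))))
  →16  S(S(S(S(add(add(SZ, SZ), mul(add(Z, Z), add(SZ, SZ)))))))
  →17  S(S(S(S(add(S(add(Z, SZ)), mul(add(Z, Z), add(SZ, SZ)))))))
  →18  S(S(S(S(S(add(add(Z, SZ), mul(add(Z, Z), add(SZ, SZ))))))))
  →19  S(S(S(S(S(add(SZ, mul(add(Z, Z), add(SZ, SZ))))))))
  →20  S(S(S(S(S(S(add(Z, mul(add(Z, Z), add(SZ, SZ)))))))))
  →21  S(S(S(S(S(S(mul(add(Z, Z), add(SZ, SZ))))))))
  →22  S(S(S(S(S(S(mul(Z, add(SZ, SZ))))))))
  →23  S^6(Z)

Answer: YES — reaches normal form S^6(Z) in 23 ≤ 23 steps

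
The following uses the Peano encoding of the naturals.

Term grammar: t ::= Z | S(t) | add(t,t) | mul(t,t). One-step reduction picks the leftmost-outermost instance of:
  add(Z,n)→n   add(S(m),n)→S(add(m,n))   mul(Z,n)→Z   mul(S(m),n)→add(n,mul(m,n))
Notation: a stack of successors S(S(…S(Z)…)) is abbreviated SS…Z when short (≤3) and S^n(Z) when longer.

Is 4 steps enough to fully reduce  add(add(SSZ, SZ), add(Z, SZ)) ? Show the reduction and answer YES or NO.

Answer: NO — after 4 steps the term is S(S(add(add(Z, SZ), add(Z, SZ)))), not yet normal

Reduction:
  start: add(add(SSZ, SZ), add(Z, SZ))
  step 1: add(S(add(SZ, SZ)), add(Z, SZ))
  step 2: S(add(add(SZ, SZ), add(Z, SZ)))
  step 3: S(add(S(add(Z, SZ)), add(Z, SZ)))
  step 4: S(S(add(add(Z, SZ), add(Z, SZ))))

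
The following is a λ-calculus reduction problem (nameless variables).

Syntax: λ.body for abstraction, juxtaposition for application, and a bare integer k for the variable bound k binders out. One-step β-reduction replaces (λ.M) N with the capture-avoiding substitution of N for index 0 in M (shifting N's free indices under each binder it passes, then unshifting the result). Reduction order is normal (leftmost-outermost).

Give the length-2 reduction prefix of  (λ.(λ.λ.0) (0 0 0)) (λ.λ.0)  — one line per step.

Answer: after 2 steps: λ.0

Working:
  start: (λ.(λ.λ.0) (0 0 0)) (λ.λ.0)
  →1  (λ.λ.0) ((λ.λ.0) (λ.λ.0) (λ.λ.0))
  →2  λ.0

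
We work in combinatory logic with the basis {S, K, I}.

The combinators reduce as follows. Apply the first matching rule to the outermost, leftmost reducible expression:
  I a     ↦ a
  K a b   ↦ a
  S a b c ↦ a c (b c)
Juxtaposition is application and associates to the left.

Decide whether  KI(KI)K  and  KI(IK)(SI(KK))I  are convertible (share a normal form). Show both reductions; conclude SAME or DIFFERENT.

Term A:
  start: KI(KI)K
  [1] IK
  [2] K

Term B:
  start: KI(IK)(SI(KK))I
  [1] I(SI(KK))I
  [2] SI(KK)I
  [3] II(KKI)
  [4] I(KKI)
  [5] KKI
  [6] K

Answer: SAME — A ⇓ K, B ⇓ K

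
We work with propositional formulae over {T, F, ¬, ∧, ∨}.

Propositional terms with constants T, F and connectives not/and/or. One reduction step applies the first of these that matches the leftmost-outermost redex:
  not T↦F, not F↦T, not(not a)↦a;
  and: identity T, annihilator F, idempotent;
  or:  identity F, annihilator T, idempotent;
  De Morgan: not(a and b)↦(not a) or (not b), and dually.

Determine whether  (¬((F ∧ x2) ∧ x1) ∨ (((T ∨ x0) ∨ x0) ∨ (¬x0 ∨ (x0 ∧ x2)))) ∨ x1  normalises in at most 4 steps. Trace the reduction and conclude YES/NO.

  start: (¬((F ∧ x2) ∧ x1) ∨ (((T ∨ x0) ∨ x0) ∨ (¬x0 ∨ (x0 ∧ x2)))) ∨ x1
  step 1: ((¬(F ∧ x2) ∨ ¬x1) ∨ (((T ∨ x0) ∨ x0) ∨ (¬x0 ∨ (x0 ∧ x2)))) ∨ x1
  step 2: (((¬F ∨ ¬x2) ∨ ¬x1) ∨ (((T ∨ x0) ∨ x0) ∨ (¬x0 ∨ (x0 ∧ x2)))) ∨ x1
  step 3: (((T ∨ ¬x2) ∨ ¬x1) ∨ (((T ∨ x0) ∨ x0) ∨ (¬x0 ∨ (x0 ∧ x2)))) ∨ x1
  step 4: ((T ∨ ¬x1) ∨ (((T ∨ x0) ∨ x0) ∨ (¬x0 ∨ (x0 ∧ x2)))) ∨ x1

Answer: NO — after 4 steps the term is ((T ∨ ¬x1) ∨ (((T ∨ x0) ∨ x0) ∨ (¬x0 ∨ (x0 ∧ x2)))) ∨ x1, not yet normal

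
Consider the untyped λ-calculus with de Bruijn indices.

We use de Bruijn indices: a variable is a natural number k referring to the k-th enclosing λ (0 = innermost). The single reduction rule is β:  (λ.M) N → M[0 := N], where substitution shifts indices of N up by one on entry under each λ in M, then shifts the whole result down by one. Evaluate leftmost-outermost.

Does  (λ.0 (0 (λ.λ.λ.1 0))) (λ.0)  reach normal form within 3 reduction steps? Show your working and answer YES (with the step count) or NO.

  start: (λ.0 (0 (λ.λ.λ.1 0))) (λ.0)
  →1  (λ.0) ((λ.0) (λ.λ.λ.1 0))
  →2  (λ.0) (λ.λ.λ.1 0)
  →3  λ.λ.λ.1 0

Answer: YES — reaches normal form λ.λ.λ.1 0 in 3 ≤ 3 steps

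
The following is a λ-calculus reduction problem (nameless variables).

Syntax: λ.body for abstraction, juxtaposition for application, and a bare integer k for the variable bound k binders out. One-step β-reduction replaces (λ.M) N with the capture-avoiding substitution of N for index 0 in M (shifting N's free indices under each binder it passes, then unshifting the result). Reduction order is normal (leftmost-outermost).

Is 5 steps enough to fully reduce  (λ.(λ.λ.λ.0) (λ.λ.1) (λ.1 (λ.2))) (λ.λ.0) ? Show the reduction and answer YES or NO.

Answer: YES — reaches normal form λ.0 in 3 ≤ 5 steps

Working:
  start: (λ.(λ.λ.λ.0) (λ.λ.1) (λ.1 (λ.2))) (λ.λ.0)
  [1] (λ.λ.λ.0) (λ.λ.1) (λ.(λ.λ.0) (λ.λ.λ.0))
  [2] (λ.λ.0) (λ.(λ.λ.0) (λ.λ.λ.0))
  [3] λ.0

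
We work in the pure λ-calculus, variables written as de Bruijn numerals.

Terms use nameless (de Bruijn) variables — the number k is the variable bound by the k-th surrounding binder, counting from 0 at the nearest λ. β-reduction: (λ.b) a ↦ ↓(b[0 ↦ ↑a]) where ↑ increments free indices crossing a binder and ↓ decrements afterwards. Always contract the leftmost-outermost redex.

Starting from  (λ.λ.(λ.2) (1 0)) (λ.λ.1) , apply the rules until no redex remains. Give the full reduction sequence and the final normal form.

Answer: normal form = λ.λ.λ.1  (in 2 steps)

Reduction:
  start: (λ.λ.(λ.2) (1 0)) (λ.λ.1)
  →1  λ.(λ.λ.λ.1) ((λ.λ.1) 0)
  →2  λ.λ.λ.1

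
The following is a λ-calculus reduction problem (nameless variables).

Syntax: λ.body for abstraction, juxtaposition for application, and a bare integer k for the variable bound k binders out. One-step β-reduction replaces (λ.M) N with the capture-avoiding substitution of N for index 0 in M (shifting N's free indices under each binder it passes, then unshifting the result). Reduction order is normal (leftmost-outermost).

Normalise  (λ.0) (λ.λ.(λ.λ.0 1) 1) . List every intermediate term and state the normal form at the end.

Answer: normal form = λ.λ.λ.0 2  (in 2 steps)

Reduction:
  start: (λ.0) (λ.λ.(λ.λ.0 1) 1)
  step 1: λ.λ.(λ.λ.0 1) 1
  step 2: λ.λ.λ.0 2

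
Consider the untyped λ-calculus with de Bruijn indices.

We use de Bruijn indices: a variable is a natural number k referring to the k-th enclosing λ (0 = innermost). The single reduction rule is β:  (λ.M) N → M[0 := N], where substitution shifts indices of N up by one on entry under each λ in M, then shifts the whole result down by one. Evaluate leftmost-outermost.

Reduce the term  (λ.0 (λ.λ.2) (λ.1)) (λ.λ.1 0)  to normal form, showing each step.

Answer: normal form = λ.λ.λ.1 0  (in 4 steps)

Derivation:
  start: (λ.0 (λ.λ.2) (λ.1)) (λ.λ.1 0)
  [1] (λ.λ.1 0) (λ.λ.λ.λ.1 0) (λ.λ.λ.1 0)
  [2] (λ.(λ.λ.λ.λ.1 0) 0) (λ.λ.λ.1 0)
  [3] (λ.λ.λ.λ.1 0) (λ.λ.λ.1 0)
  [4] λ.λ.λ.1 0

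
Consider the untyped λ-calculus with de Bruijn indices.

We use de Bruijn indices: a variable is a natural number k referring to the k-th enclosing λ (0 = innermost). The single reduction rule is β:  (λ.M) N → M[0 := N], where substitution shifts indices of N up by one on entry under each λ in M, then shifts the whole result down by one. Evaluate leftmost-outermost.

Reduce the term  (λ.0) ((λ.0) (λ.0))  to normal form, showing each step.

Answer: normal form = λ.0  (in 2 steps)

Derivation:
  start: (λ.0) ((λ.0) (λ.0))
  step 1: (λ.0) (λ.0)
  step 2: λ.0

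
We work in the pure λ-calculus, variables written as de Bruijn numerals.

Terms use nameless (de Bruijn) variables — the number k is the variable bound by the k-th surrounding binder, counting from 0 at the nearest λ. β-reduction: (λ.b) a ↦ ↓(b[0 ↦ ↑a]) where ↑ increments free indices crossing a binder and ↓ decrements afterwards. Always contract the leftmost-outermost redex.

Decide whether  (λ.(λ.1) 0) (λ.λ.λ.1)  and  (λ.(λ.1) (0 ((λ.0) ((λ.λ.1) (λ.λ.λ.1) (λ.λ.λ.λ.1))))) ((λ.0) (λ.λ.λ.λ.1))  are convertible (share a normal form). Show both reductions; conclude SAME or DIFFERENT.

Term A:
  start: (λ.(λ.1) 0) (λ.λ.λ.1)
  →1  (λ.λ.λ.λ.1) (λ.λ.λ.1)
  →2  λ.λ.λ.1

Term B:
  start: (λ.(λ.1) (0 ((λ.0) ((λ.λ.1) (λ.λ.λ.1) (λ.λ.λ.λ.1))))) ((λ.0) (λ.λ.λ.λ.1))
  →1  (λ.(λ.0) (λ.λ.λ.λ.1)) ((λ.0) (λ.λ.λ.λ.1) ((λ.0) ((λ.λ.1) (λ.λ.λ.1) (λ.λ.λ.λ.1))))
  →2  (λ.0) (λ.λ.λ.λ.1)
  →3  λ.λ.λ.λ.1

Answer: DIFFERENT — A ⇓ λ.λ.λ.1, B ⇓ λ.λ.λ.λ.1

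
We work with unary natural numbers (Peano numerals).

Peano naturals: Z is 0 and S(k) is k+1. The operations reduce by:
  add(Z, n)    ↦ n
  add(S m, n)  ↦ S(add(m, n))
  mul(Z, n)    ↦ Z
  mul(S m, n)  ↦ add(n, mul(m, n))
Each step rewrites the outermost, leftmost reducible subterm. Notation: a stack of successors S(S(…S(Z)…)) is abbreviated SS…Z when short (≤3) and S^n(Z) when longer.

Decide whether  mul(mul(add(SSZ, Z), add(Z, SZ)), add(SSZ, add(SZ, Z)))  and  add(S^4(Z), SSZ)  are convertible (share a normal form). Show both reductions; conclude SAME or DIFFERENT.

Term A:
  start: mul(mul(add(SSZ, Z), add(Z, SZ)), add(SSZ, add(SZ, Z)))
  [1] mul(mul(S(add(SZ, Z)), add(Z, SZ)), add(SSZ, add(SZ, Z)))
  [2] mul(add(add(Z, SZ), mul(add(SZ, Z), add(Z, SZ))), add(SSZ, add(SZ, Z)))
  [3] mul(add(SZ, mul(add(SZ, Z), add(Z, SZ))), add(SSZ, add(SZ, Z)))
  [4] mul(S(add(Z, mul(add(SZ, Z), add(Z, SZ)))), add(SSZ, add(SZ, Z)))
  [5] add(add(SSZ, add(SZ, Z)), mul(add(Z, mul(add(SZ, Z), add(Z, SZ))), add(SSZ, add(SZ, Z))))
  [6] add(S(add(SZ, add(SZ, Z))), mul(add(Z, mul(add(SZ, Z), add(Z, SZ))), add(SSZ, add(SZ, Z))))
  [7] S(add(add(SZ, add(SZ, Z)), mul(add(Z, mul(add(SZ, Z), add(Z, SZ))), add(SSZ, add(SZ, Z)))))
  [8] S(add(S(add(Z, add(SZ, Z))), mul(add(Z, mul(add(SZ, Z), add(Z, SZ))), add(SSZ, add(SZ, Z)))))
  [9] S(S(add(add(Z, add(SZ, Z)), mul(add(Z, mul(add(SZ, Z), add(Z, SZ))), add(SSZ, add(SZ, Z))))))
  [10] S(S(add(add(SZ, Z), mul(add(Z, mul(add(SZ, Z), add(Z, SZ))), add(SSZ, add(SZ, Z))))))
  [11] S(S(add(S(add(Z, Z)), mul(add(Z, mul(add(SZ, Z), add(Z, SZ))), add(SSZ, add(SZ, Z))))))
  [12] S(S(S(add(add(Z, Z), mul(add(Z, mul(add(SZ, Z), add(Z, SZ))), add(SSZ, add(SZ, Z)))))))
  [13] S(S(S(add(Z, mul(add(Z, mul(add(SZ, Z), add(Z, SZ))), add(SSZ, add(SZ, Z)))))))
  [14] S(S(S(mul(add(Z, mul(add(SZ, Z), add(Z, SZ))), add(SSZ, add(SZ, Z))))))
  [15] S(S(S(mul(mul(add(SZ, Z), add(Z, SZ)), add(SSZ, add(SZ, Z))))))
  [16] S(S(S(mul(mul(S(add(Z, Z)), add(Z, SZ)), add(SSZ, add(SZ, Z))))))
  [17] S(S(S(mul(add(add(Z, SZ), mul(add(Z, Z), add(Z, SZ))), add(SSZ, add(SZ, Z))))))
  [18] S(S(S(mul(add(SZ, mul(add(Z, Z), add(Z, SZ))), add(SSZ, add(SZ, Z))))))
  [19] S(S(S(mul(S(add(Z, mul(add(Z, Z), add(Z, SZ)))), add(SSZ, add(SZ, Z))))))
  [20] S(S(S(add(add(SSZ, add(SZ, Z)), mul(add(Z, mul(add(Z, Z), add(Z, SZ))), add(SSZ, add(SZ, Z)))))))
  [21] S(S(S(add(S(add(SZ, add(SZ, Z))), mul(add(Z, mul(add(Z, Z), add(Z, SZ))), add(SSZ, add(SZ, Z)))))))
  [22] S(S(S(S(add(add(SZ, add(SZ, Z)), mul(add(Z, mul(add(Z, Z), add(Z, SZ))), add(SSZ, add(SZ, Z))))))))
  [23] S(S(S(S(add(S(add(Z, add(SZ, Z))), mul(add(Z, mul(add(Z, Z), add(Z, SZ))), add(SSZ, add(SZ, Z))))))))
  [24] S(S(S(S(S(add(add(Z, add(SZ, Z)), mul(add(Z, mul(add(Z, Z), add(Z, SZ))), add(SSZ, add(SZ, Z)))))))))
  [25] S(S(S(S(S(add(add(SZ, Z), mul(add(Z, mul(add(Z, Z), add(Z, SZ))), add(SSZ, add(SZ, Z)))))))))
  [26] S(S(S(S(S(add(S(add(Z, Z)), mul(add(Z, mul(add(Z, Z), add(Z, SZ))), add(SSZ, add(SZ, Z)))))))))
  [27] S(S(S(S(S(S(add(add(Z, Z), mul(add(Z, mul(add(Z, Z), add(Z, SZ))), add(SSZ, add(SZ, Z))))))))))
  [28] S(S(S(S(S(S(add(Z, mul(add(Z, mul(add(Z, Z), add(Z, SZ))), add(SSZ, add(SZ, Z))))))))))
  [29] S(S(S(S(S(S(mul(add(Z, mul(add(Z, Z), add(Z, SZ))), add(SSZ, add(SZ, Z)))))))))
  [30] S(S(S(S(S(S(mul(mul(add(Z, Z), add(Z, SZ)), add(SSZ, add(SZ, Z)))))))))
  [31] S(S(S(S(S(S(mul(mul(Z, add(Z, SZ)), add(SSZ, add(SZ, Z)))))))))
  [32] S(S(S(S(S(S(mul(Z, add(SSZ, add(SZ, Z)))))))))
  [33] S^6(Z)

Term B:
  start: add(S^4(Z), SSZ)
  [1] S(add(SSSZ, SSZ))
  [2] S(S(add(SSZ, SSZ)))
  [3] S(S(S(add(SZ, SSZ))))
  [4] S(S(S(S(add(Z, SSZ)))))
  [5] S^6(Z)

Answer: SAME — A ⇓ S^6(Z), B ⇓ S^6(Z)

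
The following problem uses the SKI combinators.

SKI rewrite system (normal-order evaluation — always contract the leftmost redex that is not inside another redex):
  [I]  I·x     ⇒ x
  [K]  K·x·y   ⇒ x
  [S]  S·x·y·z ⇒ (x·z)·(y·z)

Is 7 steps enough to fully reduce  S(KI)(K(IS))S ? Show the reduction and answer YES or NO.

Answer: YES — reaches normal form S in 5 ≤ 7 steps

Derivation:
  start: S(KI)(K(IS))S
  →1  KIS(K(IS)S)
  →2  I(K(IS)S)
  →3  K(IS)S
  →4  IS
  →5  S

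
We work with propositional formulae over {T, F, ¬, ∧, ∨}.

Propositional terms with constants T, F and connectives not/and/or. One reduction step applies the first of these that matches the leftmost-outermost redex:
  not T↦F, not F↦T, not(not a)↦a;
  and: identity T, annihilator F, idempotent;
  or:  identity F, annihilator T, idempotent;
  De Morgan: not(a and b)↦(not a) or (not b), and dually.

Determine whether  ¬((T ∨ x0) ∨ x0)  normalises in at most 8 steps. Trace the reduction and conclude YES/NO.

  start: ¬((T ∨ x0) ∨ x0)
  step 1: ¬(T ∨ x0) ∧ ¬x0
  step 2: (¬T ∧ ¬x0) ∧ ¬x0
  step 3: (F ∧ ¬x0) ∧ ¬x0
  step 4: F ∧ ¬x0
  step 5: F

Answer: YES — reaches normal form F in 5 ≤ 8 steps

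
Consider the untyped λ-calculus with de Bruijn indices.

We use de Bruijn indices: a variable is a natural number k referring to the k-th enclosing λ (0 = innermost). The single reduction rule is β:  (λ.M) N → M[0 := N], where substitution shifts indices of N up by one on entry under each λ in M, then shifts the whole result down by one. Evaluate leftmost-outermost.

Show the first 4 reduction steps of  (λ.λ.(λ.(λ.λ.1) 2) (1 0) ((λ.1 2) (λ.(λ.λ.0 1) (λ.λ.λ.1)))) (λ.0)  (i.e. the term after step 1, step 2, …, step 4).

  start: (λ.λ.(λ.(λ.λ.1) 2) (1 0) ((λ.1 2) (λ.(λ.λ.0 1) (λ.λ.λ.1)))) (λ.0)
  [1] λ.(λ.(λ.λ.1) (λ.0)) ((λ.0) 0) ((λ.1 (λ.0)) (λ.(λ.λ.0 1) (λ.λ.λ.1)))
  [2] λ.(λ.λ.1) (λ.0) ((λ.1 (λ.0)) (λ.(λ.λ.0 1) (λ.λ.λ.1)))
  [3] λ.(λ.λ.0) ((λ.1 (λ.0)) (λ.(λ.λ.0 1) (λ.λ.λ.1)))
  [4] λ.λ.0

Answer: after 4 steps: λ.λ.0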